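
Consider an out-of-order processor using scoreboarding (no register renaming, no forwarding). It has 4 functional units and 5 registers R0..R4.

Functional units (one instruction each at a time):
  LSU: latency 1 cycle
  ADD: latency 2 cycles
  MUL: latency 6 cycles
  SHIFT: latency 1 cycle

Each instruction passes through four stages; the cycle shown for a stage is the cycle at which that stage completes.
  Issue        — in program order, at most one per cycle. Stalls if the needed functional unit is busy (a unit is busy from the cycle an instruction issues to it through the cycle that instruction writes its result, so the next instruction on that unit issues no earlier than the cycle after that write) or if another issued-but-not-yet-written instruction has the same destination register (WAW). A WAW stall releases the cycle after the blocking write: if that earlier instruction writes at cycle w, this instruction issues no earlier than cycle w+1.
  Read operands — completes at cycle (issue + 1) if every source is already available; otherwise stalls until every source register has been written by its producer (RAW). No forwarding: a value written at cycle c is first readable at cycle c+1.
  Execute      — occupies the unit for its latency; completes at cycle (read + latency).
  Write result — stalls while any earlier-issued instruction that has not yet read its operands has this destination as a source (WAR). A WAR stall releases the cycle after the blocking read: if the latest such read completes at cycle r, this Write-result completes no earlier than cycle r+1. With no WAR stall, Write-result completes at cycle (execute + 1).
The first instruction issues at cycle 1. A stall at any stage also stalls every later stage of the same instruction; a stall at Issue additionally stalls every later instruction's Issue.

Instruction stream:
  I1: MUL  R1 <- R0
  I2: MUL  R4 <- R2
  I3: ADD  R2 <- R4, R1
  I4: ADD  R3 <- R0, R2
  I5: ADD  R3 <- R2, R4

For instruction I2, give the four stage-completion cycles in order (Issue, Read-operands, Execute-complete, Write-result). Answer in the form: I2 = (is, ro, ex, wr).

I1: IS=1 RO=2 EX=8 WR=9
I2: IS=10 RO=11 EX=17 WR=18  [struct: MUL busy until I1 writes@9]
I3: IS=11 RO=19 EX=21 WR=22  [RAW R4: wait I2 write@18]
I4: IS=23 RO=24 EX=26 WR=27  [struct: ADD busy until I3 writes@22]
I5: IS=28 RO=29 EX=31 WR=32  [struct: ADD busy until I4 writes@27]

I2 = (10, 11, 17, 18)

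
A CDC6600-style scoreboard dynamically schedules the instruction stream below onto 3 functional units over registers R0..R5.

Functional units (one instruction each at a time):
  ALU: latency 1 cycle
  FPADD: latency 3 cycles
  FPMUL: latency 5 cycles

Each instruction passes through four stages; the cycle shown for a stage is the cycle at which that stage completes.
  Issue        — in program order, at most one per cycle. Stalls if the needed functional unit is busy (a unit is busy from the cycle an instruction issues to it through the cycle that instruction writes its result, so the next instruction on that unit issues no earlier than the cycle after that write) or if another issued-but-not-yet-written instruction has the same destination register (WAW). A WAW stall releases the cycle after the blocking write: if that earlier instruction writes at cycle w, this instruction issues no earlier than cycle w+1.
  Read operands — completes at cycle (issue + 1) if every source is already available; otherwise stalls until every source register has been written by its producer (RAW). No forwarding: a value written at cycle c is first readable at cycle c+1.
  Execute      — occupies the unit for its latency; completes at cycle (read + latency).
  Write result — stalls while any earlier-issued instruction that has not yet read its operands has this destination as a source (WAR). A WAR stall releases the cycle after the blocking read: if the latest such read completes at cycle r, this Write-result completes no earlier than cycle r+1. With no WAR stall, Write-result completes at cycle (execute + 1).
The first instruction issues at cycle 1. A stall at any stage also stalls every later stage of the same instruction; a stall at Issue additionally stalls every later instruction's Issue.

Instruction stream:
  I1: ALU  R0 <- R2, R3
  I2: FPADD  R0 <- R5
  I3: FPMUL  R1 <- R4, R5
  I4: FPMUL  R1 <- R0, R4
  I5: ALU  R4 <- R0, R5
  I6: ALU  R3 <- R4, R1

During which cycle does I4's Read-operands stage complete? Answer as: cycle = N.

cycle = 15

t=1  I1 issues→ALU
t=2  I1 reads
t=3  I1 exec-done
t=4  I1 writes R0
t=5  I2 issues→FPADD
t=6  I2 reads, I3 issues→FPMUL
t=7  I3 reads
t=9  I2 exec-done
t=10  I2 writes R0
t=12  I3 exec-done
t=13  I3 writes R1
t=14  I4 issues→FPMUL
t=15  I4 reads, I5 issues→ALU
t=16  I5 reads
t=17  I5 exec-done
t=18  I5 writes R4
t=19  I6 issues→ALU
t=20  I4 exec-done
t=21  I4 writes R1
t=22  I6 reads
t=23  I6 exec-done
t=24  I6 writes R3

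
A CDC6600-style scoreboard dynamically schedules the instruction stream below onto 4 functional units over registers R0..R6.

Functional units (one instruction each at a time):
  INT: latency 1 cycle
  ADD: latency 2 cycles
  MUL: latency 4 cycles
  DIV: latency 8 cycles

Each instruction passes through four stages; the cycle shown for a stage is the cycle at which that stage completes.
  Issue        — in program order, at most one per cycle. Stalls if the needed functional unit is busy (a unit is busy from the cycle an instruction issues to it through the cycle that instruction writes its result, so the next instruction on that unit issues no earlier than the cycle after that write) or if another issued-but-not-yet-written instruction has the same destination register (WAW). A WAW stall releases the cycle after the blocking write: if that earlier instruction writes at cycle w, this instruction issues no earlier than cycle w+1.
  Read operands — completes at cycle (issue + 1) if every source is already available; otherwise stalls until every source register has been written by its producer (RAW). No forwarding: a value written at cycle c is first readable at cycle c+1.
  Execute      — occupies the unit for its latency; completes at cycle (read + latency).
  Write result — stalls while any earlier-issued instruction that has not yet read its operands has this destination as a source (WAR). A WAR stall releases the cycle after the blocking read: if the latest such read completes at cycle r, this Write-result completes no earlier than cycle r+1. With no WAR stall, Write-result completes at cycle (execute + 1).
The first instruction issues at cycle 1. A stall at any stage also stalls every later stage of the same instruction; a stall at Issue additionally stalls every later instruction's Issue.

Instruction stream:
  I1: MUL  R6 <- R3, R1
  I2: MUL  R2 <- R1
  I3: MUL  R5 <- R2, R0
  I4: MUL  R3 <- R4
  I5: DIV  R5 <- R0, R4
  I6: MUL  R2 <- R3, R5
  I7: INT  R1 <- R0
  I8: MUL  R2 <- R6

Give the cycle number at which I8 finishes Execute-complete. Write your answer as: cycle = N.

I1 -> (1, 2, 6, 7)
I2 -> (8, 9, 13, 14)  // struct: MUL busy until I1 writes@7
I3 -> (15, 16, 20, 21)  // struct: MUL busy until I2 writes@14
I4 -> (22, 23, 27, 28)  // struct: MUL busy until I3 writes@21
I5 -> (23, 24, 32, 33)
I6 -> (29, 34, 38, 39)  // struct: MUL busy until I4 writes@28, RAW R5: wait I5 write@33
I7 -> (30, 31, 32, 33)
I8 -> (40, 41, 45, 46)  // struct: MUL busy until I6 writes@39

cycle = 45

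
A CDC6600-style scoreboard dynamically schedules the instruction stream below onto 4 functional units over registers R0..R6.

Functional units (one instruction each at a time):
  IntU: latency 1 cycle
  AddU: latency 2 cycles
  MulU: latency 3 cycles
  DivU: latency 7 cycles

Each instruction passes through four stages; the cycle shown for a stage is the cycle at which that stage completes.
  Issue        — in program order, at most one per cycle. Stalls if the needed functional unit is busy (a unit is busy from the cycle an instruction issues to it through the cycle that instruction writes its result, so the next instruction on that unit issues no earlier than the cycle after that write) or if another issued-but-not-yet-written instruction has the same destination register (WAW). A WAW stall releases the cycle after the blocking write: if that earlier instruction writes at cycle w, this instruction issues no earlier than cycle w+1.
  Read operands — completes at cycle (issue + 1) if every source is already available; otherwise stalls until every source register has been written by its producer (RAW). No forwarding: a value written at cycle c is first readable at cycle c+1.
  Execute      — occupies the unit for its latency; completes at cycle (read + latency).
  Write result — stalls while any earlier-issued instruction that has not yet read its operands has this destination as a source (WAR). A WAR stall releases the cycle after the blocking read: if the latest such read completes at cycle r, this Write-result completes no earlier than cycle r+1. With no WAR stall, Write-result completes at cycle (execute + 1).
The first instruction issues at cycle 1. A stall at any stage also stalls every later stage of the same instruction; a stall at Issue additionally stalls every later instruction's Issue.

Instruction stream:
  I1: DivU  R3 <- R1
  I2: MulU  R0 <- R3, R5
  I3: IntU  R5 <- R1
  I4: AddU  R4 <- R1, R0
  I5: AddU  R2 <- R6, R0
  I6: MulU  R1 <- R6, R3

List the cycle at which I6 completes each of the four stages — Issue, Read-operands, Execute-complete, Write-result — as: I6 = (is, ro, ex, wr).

I1: IS=1 RO=2 EX=9 WR=10
I2: IS=2 RO=11 EX=14 WR=15  [RAW R3: wait I1 write@10]
I3: IS=3 RO=4 EX=5 WR=12  [WAR R5: wait I2 read@11]
I4: IS=4 RO=16 EX=18 WR=19  [RAW R0: wait I2 write@15]
I5: IS=20 RO=21 EX=23 WR=24  [struct: AddU busy until I4 writes@19]
I6: IS=21 RO=22 EX=25 WR=26

I6 = (21, 22, 25, 26)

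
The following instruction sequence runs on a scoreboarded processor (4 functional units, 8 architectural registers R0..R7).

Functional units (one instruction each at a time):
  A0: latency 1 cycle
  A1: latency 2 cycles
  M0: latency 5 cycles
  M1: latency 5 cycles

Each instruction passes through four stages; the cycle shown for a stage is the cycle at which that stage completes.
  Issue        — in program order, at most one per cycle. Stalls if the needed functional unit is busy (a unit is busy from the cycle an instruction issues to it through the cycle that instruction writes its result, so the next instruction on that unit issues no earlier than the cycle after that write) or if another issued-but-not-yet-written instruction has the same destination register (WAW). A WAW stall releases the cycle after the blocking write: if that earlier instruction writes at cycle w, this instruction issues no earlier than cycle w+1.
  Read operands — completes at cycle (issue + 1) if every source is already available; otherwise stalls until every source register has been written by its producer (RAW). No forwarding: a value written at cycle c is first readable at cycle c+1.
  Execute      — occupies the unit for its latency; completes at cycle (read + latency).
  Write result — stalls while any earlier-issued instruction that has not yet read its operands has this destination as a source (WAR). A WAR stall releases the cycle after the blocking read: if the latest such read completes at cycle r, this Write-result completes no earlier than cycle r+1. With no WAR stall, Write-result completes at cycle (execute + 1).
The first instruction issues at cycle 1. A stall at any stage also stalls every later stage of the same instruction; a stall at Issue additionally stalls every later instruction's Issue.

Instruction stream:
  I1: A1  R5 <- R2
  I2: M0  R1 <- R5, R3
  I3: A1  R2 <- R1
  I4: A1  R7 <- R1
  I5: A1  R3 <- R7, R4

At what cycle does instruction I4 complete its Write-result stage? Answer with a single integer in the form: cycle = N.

cycle = 21

t=1  issue I1 (A1)
t=2  I1 read-ops, issue I2 (M0)
t=4  I1 finished on A1
t=5  I1→R5
t=6  I2 read-ops, issue I3 (A1)
t=11  I2 finished on M0
t=12  I2→R1
t=13  I3 read-ops
t=15  I3 finished on A1
t=16  I3→R2
t=17  issue I4 (A1)
t=18  I4 read-ops
t=20  I4 finished on A1
t=21  I4→R7
t=22  issue I5 (A1)
t=23  I5 read-ops
t=25  I5 finished on A1
t=26  I5→R3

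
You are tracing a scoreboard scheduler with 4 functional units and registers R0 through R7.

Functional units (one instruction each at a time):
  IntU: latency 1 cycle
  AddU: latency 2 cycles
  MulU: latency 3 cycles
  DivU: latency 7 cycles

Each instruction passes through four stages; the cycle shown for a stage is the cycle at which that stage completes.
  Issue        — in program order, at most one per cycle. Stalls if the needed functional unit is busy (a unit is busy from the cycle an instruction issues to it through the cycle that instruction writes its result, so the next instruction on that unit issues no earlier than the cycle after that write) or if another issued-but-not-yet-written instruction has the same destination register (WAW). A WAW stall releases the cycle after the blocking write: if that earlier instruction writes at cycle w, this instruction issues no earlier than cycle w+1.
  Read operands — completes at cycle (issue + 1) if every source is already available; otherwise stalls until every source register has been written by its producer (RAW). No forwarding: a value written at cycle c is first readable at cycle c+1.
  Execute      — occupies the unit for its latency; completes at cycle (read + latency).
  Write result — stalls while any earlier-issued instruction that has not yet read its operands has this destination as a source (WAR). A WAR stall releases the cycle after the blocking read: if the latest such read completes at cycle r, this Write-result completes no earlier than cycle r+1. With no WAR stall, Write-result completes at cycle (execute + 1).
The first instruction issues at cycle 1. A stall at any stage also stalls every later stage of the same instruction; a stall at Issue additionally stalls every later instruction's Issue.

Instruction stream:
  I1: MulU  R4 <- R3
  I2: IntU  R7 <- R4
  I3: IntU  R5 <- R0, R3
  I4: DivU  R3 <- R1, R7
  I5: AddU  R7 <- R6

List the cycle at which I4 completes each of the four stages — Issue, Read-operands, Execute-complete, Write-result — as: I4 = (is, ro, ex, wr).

I4 = (11, 12, 19, 20)

1) issue 1, read 2, done 5, write 6
2) issue 2, read 7, done 8, write 9  <RAW R4: wait I1 write@6>
3) issue 10, read 11, done 12, write 13  <struct: IntU busy until I2 writes@9>
4) issue 11, read 12, done 19, write 20
5) issue 12, read 13, done 15, write 16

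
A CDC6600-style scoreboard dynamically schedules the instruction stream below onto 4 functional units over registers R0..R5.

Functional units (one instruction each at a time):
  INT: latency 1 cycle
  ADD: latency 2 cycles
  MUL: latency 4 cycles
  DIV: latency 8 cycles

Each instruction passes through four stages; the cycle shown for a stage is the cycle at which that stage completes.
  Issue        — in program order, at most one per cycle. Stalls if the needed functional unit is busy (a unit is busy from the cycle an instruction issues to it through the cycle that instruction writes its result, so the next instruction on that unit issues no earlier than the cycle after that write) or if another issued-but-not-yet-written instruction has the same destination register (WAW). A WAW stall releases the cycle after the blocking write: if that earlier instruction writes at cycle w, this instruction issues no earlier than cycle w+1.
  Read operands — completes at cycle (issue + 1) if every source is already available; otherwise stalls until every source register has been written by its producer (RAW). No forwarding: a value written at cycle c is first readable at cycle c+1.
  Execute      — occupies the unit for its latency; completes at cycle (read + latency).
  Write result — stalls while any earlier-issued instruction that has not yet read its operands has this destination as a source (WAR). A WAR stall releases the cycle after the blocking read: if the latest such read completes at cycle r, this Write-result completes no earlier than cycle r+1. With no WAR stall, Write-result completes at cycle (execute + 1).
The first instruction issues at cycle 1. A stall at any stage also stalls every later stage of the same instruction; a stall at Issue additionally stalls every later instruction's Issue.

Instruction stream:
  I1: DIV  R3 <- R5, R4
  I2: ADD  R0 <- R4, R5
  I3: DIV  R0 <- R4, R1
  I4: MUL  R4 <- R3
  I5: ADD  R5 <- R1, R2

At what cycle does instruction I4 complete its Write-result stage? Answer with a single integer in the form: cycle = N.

1) issue 1, read 2, done 10, write 11
2) issue 2, read 3, done 5, write 6
3) issue 12, read 13, done 21, write 22  <struct: DIV busy until I1 writes@11>
4) issue 13, read 14, done 18, write 19
5) issue 14, read 15, done 17, write 18

cycle = 19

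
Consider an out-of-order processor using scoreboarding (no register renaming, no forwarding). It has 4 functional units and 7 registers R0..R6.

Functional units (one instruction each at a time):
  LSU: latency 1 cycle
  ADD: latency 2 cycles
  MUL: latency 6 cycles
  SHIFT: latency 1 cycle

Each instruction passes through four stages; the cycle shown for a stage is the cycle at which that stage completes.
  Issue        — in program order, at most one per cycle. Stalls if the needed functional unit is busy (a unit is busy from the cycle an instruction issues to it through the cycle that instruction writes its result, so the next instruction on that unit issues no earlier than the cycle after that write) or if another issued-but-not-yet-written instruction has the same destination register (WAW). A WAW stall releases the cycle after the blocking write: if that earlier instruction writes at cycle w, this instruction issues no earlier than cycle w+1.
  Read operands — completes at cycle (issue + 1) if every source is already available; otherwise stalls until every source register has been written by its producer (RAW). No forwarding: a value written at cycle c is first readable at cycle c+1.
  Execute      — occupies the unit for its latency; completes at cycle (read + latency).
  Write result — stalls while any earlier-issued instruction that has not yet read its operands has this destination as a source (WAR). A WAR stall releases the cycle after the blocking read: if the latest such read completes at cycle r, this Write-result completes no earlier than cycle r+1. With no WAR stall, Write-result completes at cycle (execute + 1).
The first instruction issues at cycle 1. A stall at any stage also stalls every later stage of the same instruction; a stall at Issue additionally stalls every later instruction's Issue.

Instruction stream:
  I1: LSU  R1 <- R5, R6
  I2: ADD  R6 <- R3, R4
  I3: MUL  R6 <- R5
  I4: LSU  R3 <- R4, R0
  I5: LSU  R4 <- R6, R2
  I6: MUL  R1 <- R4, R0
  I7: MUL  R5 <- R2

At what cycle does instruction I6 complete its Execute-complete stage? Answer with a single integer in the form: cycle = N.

I1 -> (1, 2, 3, 4)
I2 -> (2, 3, 5, 6)
I3 -> (7, 8, 14, 15)  // WAW R6: wait I2 write@6
I4 -> (8, 9, 10, 11)
I5 -> (12, 16, 17, 18)  // struct: LSU busy until I4 writes@11, RAW R6: wait I3 write@15
I6 -> (16, 19, 25, 26)  // struct: MUL busy until I3 writes@15, RAW R4: wait I5 write@18
I7 -> (27, 28, 34, 35)  // struct: MUL busy until I6 writes@26

cycle = 25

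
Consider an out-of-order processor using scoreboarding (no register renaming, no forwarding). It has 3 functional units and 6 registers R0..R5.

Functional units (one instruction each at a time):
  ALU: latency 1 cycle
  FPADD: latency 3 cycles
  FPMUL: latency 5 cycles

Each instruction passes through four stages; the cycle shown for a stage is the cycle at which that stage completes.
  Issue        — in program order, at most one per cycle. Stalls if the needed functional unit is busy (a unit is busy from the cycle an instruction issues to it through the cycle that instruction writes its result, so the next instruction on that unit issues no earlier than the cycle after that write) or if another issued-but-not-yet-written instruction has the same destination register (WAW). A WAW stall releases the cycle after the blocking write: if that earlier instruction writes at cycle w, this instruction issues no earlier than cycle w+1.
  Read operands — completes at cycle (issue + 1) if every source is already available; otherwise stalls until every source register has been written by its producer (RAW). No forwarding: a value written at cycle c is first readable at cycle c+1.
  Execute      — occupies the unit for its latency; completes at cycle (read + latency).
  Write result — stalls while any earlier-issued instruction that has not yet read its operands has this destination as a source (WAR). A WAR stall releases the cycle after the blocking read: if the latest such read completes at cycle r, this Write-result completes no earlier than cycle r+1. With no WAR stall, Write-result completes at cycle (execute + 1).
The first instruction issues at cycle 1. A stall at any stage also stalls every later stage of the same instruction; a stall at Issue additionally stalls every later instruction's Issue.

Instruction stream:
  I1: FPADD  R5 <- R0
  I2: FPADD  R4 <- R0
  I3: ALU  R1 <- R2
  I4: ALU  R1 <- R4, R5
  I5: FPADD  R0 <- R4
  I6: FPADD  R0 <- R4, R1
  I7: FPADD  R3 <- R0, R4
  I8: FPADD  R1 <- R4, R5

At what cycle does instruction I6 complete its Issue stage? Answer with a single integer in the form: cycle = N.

cycle = 19

c1: issue I1 (FPADD)
c2: I1 read-ops
c5: I1 finished on FPADD
c6: I1→R5
c7: issue I2 (FPADD)
c8: I2 read-ops, issue I3 (ALU)
c9: I3 read-ops
c10: I3 finished on ALU
c11: I2 finished on FPADD, I3→R1
c12: I2→R4, issue I4 (ALU)
c13: I4 read-ops, issue I5 (FPADD)
c14: I4 finished on ALU, I5 read-ops
c15: I4→R1
c17: I5 finished on FPADD
c18: I5→R0
c19: issue I6 (FPADD)
c20: I6 read-ops
c23: I6 finished on FPADD
c24: I6→R0
c25: issue I7 (FPADD)
c26: I7 read-ops
c29: I7 finished on FPADD
c30: I7→R3
c31: issue I8 (FPADD)
c32: I8 read-ops
c35: I8 finished on FPADD
c36: I8→R1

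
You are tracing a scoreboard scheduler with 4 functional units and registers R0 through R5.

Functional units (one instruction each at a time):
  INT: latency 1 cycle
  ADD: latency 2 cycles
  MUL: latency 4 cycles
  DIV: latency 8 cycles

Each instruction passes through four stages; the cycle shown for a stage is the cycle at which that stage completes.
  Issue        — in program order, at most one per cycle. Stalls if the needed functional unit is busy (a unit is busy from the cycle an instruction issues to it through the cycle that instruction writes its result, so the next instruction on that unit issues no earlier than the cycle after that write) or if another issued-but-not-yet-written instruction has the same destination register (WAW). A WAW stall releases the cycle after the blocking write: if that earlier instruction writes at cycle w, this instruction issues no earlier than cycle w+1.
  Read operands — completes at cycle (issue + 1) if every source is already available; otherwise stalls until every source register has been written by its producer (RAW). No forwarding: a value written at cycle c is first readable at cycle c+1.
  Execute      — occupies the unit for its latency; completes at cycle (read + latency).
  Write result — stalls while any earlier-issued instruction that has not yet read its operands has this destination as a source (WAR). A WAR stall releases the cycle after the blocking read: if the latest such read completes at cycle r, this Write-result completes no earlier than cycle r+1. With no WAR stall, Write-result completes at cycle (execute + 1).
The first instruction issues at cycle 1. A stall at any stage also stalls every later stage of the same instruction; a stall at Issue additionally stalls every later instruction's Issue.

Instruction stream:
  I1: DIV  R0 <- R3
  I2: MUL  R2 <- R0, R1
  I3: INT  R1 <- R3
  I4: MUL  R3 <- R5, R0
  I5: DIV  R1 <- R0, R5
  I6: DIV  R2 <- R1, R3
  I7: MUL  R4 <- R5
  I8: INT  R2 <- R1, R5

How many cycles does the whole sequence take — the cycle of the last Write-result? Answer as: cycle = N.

cycle 1: I1 issues→DIV
cycle 2: I1 reads; I2 issues→MUL
cycle 3: I3 issues→INT
cycle 4: I3 reads
cycle 5: I3 exec-done
cycle 10: I1 exec-done
cycle 11: I1 writes R0
cycle 12: I2 reads
cycle 13: I3 writes R1
cycle 16: I2 exec-done
cycle 17: I2 writes R2
cycle 18: I4 issues→MUL
cycle 19: I4 reads; I5 issues→DIV
cycle 20: I5 reads
cycle 23: I4 exec-done
cycle 24: I4 writes R3
cycle 28: I5 exec-done
cycle 29: I5 writes R1
cycle 30: I6 issues→DIV
cycle 31: I6 reads; I7 issues→MUL
cycle 32: I7 reads
cycle 36: I7 exec-done
cycle 37: I7 writes R4
cycle 39: I6 exec-done
cycle 40: I6 writes R2
cycle 41: I8 issues→INT
cycle 42: I8 reads
cycle 43: I8 exec-done
cycle 44: I8 writes R2

cycle = 44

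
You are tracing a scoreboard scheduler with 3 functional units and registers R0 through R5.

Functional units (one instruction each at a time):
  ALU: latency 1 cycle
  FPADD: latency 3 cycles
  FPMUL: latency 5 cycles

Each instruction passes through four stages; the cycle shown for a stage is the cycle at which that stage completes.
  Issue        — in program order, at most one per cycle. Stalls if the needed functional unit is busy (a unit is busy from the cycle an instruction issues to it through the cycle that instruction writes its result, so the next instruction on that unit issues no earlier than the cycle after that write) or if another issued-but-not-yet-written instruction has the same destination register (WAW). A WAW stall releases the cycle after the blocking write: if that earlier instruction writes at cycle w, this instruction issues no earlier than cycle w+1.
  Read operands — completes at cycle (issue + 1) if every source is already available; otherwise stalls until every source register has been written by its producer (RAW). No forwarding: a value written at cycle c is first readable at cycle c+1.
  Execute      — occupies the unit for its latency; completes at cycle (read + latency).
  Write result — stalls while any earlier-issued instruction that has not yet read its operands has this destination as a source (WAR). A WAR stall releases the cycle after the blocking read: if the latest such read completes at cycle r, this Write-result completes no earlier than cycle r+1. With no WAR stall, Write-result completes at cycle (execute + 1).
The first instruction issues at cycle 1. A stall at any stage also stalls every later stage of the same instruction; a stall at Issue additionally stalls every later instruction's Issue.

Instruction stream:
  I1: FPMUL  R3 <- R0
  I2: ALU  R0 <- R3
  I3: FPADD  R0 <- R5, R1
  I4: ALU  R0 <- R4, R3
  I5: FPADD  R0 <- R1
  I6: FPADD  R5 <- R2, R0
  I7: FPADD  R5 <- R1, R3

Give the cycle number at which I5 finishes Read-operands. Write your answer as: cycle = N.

t=1  I1 dispatched to FPMUL
t=2  I1 operands ready | I2 dispatched to ALU
t=7  I1 complete
t=8  R3←I1
t=9  I2 operands ready
t=10  I2 complete
t=11  R0←I2
t=12  I3 dispatched to FPADD
t=13  I3 operands ready
t=16  I3 complete
t=17  R0←I3
t=18  I4 dispatched to ALU
t=19  I4 operands ready
t=20  I4 complete
t=21  R0←I4
t=22  I5 dispatched to FPADD
t=23  I5 operands ready
t=26  I5 complete
t=27  R0←I5
t=28  I6 dispatched to FPADD
t=29  I6 operands ready
t=32  I6 complete
t=33  R5←I6
t=34  I7 dispatched to FPADD
t=35  I7 operands ready
t=38  I7 complete
t=39  R5←I7

cycle = 23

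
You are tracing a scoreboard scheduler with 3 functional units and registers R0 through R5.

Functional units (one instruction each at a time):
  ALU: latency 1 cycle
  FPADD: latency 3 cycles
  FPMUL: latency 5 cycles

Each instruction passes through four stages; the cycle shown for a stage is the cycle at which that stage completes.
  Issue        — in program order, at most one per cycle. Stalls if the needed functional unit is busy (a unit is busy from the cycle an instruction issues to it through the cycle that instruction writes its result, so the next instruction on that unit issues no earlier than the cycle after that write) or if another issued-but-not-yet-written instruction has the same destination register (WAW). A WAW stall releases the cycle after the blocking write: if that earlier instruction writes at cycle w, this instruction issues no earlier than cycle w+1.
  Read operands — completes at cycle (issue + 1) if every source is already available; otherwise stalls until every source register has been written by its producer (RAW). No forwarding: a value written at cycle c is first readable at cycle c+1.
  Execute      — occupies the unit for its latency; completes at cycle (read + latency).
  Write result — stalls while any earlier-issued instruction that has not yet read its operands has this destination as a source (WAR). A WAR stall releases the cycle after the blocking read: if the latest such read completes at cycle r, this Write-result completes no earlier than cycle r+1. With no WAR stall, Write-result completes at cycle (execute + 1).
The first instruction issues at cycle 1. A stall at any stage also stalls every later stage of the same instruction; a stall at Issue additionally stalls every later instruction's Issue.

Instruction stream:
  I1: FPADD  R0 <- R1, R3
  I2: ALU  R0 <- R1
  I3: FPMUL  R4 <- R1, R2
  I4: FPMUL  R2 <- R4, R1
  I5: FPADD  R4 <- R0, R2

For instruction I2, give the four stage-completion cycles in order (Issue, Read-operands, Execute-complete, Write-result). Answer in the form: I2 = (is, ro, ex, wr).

I2 = (7, 8, 9, 10)

1) issue 1, read 2, done 5, write 6
2) issue 7, read 8, done 9, write 10  <WAW R0: wait I1 write@6>
3) issue 8, read 9, done 14, write 15
4) issue 16, read 17, done 22, write 23  <struct: FPMUL busy until I3 writes@15>
5) issue 17, read 24, done 27, write 28  <RAW R2: wait I4 write@23>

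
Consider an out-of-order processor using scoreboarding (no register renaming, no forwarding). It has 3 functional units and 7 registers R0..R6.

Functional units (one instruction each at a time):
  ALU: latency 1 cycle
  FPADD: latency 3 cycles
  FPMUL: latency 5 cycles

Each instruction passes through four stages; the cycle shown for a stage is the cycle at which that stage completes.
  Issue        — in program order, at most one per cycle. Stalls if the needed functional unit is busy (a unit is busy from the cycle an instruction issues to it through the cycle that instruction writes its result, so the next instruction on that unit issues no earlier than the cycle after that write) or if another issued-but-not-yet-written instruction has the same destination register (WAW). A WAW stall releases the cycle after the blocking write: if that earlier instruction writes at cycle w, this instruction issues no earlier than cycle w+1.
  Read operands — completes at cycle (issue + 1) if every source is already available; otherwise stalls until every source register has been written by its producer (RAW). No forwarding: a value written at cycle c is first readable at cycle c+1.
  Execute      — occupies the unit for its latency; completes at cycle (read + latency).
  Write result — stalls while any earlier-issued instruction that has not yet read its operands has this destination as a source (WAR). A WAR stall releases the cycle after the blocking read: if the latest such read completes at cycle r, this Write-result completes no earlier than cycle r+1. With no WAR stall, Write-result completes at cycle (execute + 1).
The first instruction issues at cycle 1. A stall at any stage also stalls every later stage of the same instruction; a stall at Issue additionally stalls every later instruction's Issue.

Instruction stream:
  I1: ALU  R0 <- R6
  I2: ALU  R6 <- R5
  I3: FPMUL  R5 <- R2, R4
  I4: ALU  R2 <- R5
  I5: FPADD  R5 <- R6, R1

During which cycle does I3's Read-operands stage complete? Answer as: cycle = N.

I1  is:1  ro:2  ex:3  wr:4
I2  is:5  ro:6  ex:7  wr:8  — struct: ALU busy until I1 writes@4
I3  is:6  ro:7  ex:12  wr:13
I4  is:9  ro:14  ex:15  wr:16  — struct: ALU busy until I2 writes@8, RAW R5: wait I3 write@13
I5  is:14  ro:15  ex:18  wr:19  — WAW R5: wait I3 write@13

cycle = 7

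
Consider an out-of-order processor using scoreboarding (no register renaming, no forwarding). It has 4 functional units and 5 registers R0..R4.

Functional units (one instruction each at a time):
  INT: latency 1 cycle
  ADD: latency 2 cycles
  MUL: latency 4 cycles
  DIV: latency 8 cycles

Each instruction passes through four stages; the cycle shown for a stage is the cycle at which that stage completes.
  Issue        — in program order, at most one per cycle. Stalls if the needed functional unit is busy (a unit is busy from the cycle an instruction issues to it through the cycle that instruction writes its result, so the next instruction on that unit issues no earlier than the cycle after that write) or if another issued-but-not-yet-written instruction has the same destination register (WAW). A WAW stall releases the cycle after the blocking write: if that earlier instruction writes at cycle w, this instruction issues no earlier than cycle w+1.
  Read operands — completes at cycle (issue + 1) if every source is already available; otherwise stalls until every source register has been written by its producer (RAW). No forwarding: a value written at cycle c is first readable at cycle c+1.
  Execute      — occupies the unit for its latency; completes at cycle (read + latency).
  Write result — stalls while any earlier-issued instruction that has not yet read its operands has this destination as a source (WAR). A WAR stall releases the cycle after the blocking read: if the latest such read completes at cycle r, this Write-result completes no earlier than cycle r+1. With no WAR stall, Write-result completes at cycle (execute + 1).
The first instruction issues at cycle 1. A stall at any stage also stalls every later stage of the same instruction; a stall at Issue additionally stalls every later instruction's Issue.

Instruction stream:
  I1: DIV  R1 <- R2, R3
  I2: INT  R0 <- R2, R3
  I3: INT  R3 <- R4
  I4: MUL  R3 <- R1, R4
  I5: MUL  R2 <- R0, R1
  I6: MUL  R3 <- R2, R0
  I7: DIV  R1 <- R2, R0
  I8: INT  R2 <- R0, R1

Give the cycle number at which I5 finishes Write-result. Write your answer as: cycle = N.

[I1] 1/2/10/11
[I2] 2/3/4/5
[I3] 6/7/8/9  (struct: INT busy until I2 writes@5)
[I4] 10/12/16/17  (WAW R3: wait I3 write@9; RAW R1: wait I1 write@11)
[I5] 18/19/23/24  (struct: MUL busy until I4 writes@17)
[I6] 25/26/30/31  (struct: MUL busy until I5 writes@24)
[I7] 26/27/35/36
[I8] 27/37/38/39  (RAW R1: wait I7 write@36)

cycle = 24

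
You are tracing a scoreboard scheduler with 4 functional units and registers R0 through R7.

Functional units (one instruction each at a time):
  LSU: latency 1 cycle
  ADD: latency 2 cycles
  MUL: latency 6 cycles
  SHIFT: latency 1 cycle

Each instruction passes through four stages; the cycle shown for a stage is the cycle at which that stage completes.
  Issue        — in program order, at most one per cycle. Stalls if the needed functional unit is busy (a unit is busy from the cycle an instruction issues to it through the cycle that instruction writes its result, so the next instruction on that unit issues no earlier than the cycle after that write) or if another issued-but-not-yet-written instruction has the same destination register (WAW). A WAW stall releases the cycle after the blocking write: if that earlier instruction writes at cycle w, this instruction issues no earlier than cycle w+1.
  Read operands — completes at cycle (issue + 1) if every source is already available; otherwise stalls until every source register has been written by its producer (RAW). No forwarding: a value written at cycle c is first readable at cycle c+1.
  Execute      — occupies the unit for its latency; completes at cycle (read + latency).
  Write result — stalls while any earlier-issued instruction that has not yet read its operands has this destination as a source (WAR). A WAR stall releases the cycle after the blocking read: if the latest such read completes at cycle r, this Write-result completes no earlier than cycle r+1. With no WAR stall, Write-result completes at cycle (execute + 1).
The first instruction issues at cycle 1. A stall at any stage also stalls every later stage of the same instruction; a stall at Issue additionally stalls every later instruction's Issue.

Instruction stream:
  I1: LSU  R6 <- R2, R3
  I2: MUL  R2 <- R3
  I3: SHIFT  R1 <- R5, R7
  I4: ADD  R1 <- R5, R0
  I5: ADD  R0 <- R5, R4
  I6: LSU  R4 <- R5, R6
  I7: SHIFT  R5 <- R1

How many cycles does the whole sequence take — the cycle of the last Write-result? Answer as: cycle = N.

1) issue 1, read 2, done 3, write 4
2) issue 2, read 3, done 9, write 10
3) issue 3, read 4, done 5, write 6
4) issue 7, read 8, done 10, write 11  <WAW R1: wait I3 write@6>
5) issue 12, read 13, done 15, write 16  <struct: ADD busy until I4 writes@11>
6) issue 13, read 14, done 15, write 16
7) issue 14, read 15, done 16, write 17

cycle = 17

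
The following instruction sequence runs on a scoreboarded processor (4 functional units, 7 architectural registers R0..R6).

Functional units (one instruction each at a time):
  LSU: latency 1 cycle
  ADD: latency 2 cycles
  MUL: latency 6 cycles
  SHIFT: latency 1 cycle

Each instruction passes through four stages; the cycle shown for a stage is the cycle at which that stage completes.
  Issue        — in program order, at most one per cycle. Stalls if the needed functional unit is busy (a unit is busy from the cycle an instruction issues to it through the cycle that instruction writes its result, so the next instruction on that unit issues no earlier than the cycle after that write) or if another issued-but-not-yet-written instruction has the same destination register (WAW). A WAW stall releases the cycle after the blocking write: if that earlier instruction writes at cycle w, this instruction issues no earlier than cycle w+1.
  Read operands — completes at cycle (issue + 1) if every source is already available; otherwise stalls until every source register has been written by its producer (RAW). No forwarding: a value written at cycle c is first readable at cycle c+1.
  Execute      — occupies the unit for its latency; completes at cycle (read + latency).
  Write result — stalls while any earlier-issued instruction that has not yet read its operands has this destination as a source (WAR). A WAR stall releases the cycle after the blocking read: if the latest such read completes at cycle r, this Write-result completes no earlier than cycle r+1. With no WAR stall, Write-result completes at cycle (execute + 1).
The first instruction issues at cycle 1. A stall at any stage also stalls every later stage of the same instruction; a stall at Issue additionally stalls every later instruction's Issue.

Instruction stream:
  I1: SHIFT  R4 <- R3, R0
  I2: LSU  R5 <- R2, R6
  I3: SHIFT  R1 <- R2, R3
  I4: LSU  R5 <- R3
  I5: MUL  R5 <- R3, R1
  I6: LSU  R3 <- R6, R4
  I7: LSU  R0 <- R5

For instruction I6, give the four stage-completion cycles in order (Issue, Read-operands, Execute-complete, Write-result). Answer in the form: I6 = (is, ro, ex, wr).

1) issue 1, read 2, done 3, write 4
2) issue 2, read 3, done 4, write 5
3) issue 5, read 6, done 7, write 8  <struct: SHIFT busy until I1 writes@4>
4) issue 6, read 7, done 8, write 9
5) issue 10, read 11, done 17, write 18  <WAW R5: wait I4 write@9>
6) issue 11, read 12, done 13, write 14
7) issue 15, read 19, done 20, write 21  <struct: LSU busy until I6 writes@14 / RAW R5: wait I5 write@18>

I6 = (11, 12, 13, 14)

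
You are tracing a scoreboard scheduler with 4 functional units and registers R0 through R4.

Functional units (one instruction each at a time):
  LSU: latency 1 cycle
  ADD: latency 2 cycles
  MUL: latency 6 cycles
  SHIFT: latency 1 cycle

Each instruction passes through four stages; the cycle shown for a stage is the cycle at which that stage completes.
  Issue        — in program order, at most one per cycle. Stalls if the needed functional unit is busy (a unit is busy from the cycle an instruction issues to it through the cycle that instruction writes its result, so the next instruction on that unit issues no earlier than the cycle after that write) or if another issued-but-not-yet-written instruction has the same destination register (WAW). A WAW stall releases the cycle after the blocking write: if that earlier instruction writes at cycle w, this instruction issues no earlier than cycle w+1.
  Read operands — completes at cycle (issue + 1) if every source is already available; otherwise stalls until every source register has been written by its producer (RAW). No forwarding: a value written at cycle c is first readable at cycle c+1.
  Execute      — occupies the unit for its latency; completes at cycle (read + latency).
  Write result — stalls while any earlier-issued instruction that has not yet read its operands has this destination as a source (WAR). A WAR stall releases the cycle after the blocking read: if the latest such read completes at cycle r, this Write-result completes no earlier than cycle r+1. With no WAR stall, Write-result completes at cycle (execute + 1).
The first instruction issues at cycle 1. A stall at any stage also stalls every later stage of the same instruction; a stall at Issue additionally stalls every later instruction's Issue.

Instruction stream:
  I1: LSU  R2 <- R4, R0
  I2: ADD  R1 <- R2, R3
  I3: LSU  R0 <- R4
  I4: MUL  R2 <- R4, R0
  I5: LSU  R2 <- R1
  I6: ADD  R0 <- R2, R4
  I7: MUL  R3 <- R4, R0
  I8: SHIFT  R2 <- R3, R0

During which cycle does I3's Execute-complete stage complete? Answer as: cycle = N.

cycle = 7

I1  is:1  ro:2  ex:3  wr:4
I2  is:2  ro:5  ex:7  wr:8  — RAW R2: wait I1 write@4
I3  is:5  ro:6  ex:7  wr:8  — struct: LSU busy until I1 writes@4
I4  is:6  ro:9  ex:15  wr:16  — RAW R0: wait I3 write@8
I5  is:17  ro:18  ex:19  wr:20  — WAW R2: wait I4 write@16
I6  is:18  ro:21  ex:23  wr:24  — RAW R2: wait I5 write@20
I7  is:19  ro:25  ex:31  wr:32  — RAW R0: wait I6 write@24
I8  is:21  ro:33  ex:34  wr:35  — WAW R2: wait I5 write@20, RAW R3: wait I7 write@32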